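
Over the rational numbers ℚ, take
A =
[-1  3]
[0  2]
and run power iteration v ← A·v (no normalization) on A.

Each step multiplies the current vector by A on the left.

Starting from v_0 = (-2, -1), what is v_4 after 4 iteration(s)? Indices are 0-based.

v_4 = (-17, -16)

v_0 = (-2, -1).
v_1 = A·v_0 = (-1, -2).
v_2 = A·v_1 = (-5, -4).
v_3 = A·v_2 = (-7, -8).
v_4 = A·v_3 = (-17, -16).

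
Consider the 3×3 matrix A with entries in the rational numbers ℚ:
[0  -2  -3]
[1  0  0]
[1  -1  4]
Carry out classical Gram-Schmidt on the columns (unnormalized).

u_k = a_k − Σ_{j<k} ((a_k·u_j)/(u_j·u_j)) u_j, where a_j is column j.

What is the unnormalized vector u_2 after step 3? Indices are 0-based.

u_2 = (-11/9, -22/9, 22/9)

Step 1: u_0 = a_0 = (0, 1, 1).
Step 2: u_1 = a_1 − (-1/2)·u_0 = (-2, 1/2, -1/2).
Step 3: u_2 = a_2 − (2)·u_0 − (8/9)·u_1 = (-11/9, -22/9, 22/9).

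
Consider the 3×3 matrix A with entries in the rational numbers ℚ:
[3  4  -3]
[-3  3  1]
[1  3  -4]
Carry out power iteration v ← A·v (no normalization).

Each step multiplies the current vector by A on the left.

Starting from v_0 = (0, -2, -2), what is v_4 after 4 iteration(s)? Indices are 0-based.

v_4 = (-214, 476, -120)

v_0 = (0, -2, -2).
v_1 = A·v_0 = (-2, -8, 2).
v_2 = A·v_1 = (-44, -16, -34).
v_3 = A·v_2 = (-94, 50, 44).
v_4 = A·v_3 = (-214, 476, -120).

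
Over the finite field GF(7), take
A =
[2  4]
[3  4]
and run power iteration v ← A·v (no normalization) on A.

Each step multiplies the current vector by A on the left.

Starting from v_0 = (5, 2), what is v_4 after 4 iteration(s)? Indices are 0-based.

v_0 = (5, 2).
v_1 = A·v_0 = (4, 2).
v_2 = A·v_1 = (2, 6).
v_3 = A·v_2 = (0, 2).
v_4 = A·v_3 = (1, 1).

v_4 = (1, 1)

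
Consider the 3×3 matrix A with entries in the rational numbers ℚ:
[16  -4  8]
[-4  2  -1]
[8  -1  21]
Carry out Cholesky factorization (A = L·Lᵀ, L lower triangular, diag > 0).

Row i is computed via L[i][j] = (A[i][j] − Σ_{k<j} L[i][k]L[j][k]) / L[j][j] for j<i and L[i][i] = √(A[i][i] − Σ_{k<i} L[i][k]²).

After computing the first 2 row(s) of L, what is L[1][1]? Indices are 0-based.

L[1][1] = 1

Step 1: L[0][0] = √(16) = 4.
  L[1][0] = (-4) / L[0][0] = -1.
Step 2: L[1][1] = √(1) = 1.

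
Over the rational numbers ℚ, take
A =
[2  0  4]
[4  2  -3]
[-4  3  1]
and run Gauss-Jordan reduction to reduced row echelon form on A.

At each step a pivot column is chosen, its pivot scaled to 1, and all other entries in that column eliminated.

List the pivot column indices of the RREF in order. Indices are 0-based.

pivot(0,0)=2: scale R0 → (1, 0, 2)
  clear (1,0): R1 −= (4)R0 → (0, 2, -11)
  clear (2,0): R2 −= (-4)R0 → (0, 3, 9)
pivot(1,1)=2: scale R1 → (0, 1, -11/2)
  clear (2,1): R2 −= (3)R1 → (0, 0, 51/2)
pivot(2,2)=51/2: scale R2 → (0, 0, 1)
  clear (0,2): R0 −= (2)R2 → (1, 0, 0)
  clear (1,2): R1 −= (-11/2)R2 → (0, 1, 0)

pivot columns: 0, 1, 2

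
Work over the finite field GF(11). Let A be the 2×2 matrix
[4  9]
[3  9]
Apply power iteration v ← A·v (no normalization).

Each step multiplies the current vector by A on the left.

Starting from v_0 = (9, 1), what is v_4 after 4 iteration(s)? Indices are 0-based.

v_4 = (3, 5)

v_0 = (9, 1).
v_1 = A·v_0 = (1, 3).
v_2 = A·v_1 = (9, 8).
v_3 = A·v_2 = (9, 0).
v_4 = A·v_3 = (3, 5).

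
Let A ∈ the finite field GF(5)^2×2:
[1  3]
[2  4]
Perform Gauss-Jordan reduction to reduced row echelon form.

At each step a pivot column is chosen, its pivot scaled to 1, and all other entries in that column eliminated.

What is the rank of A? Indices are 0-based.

rank = 2

pivot(0,0)=1: scale R0 → (1, 3)
  clear (1,0): R1 −= (2)R0 → (0, 3)
pivot(1,1)=3: scale R1 → (0, 1)
  clear (0,1): R0 −= (3)R1 → (1, 0)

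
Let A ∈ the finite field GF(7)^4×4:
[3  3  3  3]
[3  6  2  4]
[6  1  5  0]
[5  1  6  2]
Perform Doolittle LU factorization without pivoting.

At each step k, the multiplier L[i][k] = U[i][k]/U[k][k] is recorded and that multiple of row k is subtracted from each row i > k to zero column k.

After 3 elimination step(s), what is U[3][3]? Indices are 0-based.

U[3][3] = 5

Step 1: pivot at (0,0) is 3.
  row1 ← row1 − (1)·row0  ⇒  L[1][0]=1, U row1=(0, 3, 6, 1)
  row2 ← row2 − (2)·row0  ⇒  L[2][0]=2, U row2=(0, 2, 6, 1)
  row3 ← row3 − (4)·row0  ⇒  L[3][0]=4, U row3=(0, 3, 1, 4)
Step 2: pivot at (1,1) is 3.
  row2 ← row2 − (3)·row1  ⇒  L[2][1]=3, U row2=(0, 0, 2, 5)
  row3 ← row3 − (1)·row1  ⇒  L[3][1]=1, U row3=(0, 0, 2, 3)
Step 3: pivot at (2,2) is 2.
  row3 ← row3 − (1)·row2  ⇒  L[3][2]=1, U row3=(0, 0, 0, 5)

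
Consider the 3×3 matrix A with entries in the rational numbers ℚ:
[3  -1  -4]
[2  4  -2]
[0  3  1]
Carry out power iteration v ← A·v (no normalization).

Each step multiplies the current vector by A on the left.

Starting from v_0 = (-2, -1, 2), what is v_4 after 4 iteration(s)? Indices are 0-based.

v_4 = (1725, -232, -1033)

v_0 = (-2, -1, 2).
v_1 = A·v_0 = (-13, -12, -1).
v_2 = A·v_1 = (-23, -72, -37).
v_3 = A·v_2 = (151, -260, -253).
v_4 = A·v_3 = (1725, -232, -1033).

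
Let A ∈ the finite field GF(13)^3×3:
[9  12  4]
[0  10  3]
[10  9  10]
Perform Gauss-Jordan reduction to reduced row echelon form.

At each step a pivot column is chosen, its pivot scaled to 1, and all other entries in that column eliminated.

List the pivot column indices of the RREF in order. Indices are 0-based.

step 1: normalize row 0 (÷9) = (1, 10, 12)
  row 2: subtract 10×row0 = (0, 0, 7)
step 2: normalize row 1 (÷10) = (0, 1, 12)
  row 0: subtract 10×row1 = (1, 0, 9)
step 3: normalize row 2 (÷7) = (0, 0, 1)
  row 0: subtract 9×row2 = (1, 0, 0)
  row 1: subtract 12×row2 = (0, 1, 0)

pivot columns: 0, 1, 2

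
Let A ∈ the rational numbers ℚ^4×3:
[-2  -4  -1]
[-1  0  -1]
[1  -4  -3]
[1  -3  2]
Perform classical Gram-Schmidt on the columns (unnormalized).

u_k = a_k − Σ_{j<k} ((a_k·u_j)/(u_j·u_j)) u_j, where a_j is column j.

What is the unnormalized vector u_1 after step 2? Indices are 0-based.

Step 1: u_0 = a_0 = (-2, -1, 1, 1).
Step 2: u_1 = a_1 − (1/7)·u_0 = (-26/7, 1/7, -29/7, -22/7).

u_1 = (-26/7, 1/7, -29/7, -22/7)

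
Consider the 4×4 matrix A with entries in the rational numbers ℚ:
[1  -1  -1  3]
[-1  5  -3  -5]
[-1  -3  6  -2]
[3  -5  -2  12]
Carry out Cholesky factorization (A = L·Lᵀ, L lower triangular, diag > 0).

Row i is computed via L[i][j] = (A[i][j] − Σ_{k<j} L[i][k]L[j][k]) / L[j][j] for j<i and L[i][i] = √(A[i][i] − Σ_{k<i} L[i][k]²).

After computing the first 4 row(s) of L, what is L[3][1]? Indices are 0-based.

L[3][1] = -1

Step 1: L[0][0] = √(1) = 1.
  L[1][0] = (-1) / L[0][0] = -1.
Step 2: L[1][1] = √(4) = 2.
  L[2][0] = (-1) / L[0][0] = -1.
  L[2][1] = (-4) / L[1][1] = -2.
Step 3: L[2][2] = √(1) = 1.
  L[3][0] = (3) / L[0][0] = 3.
  L[3][1] = (-2) / L[1][1] = -1.
  L[3][2] = (-1) / L[2][2] = -1.
Step 4: L[3][3] = √(1) = 1.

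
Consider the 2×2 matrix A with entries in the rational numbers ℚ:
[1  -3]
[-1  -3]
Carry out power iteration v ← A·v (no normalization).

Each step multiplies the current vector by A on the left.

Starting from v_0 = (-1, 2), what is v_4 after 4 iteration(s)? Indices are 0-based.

v_4 = (164, 280)

v_0 = (-1, 2).
v_1 = A·v_0 = (-7, -5).
v_2 = A·v_1 = (8, 22).
v_3 = A·v_2 = (-58, -74).
v_4 = A·v_3 = (164, 280).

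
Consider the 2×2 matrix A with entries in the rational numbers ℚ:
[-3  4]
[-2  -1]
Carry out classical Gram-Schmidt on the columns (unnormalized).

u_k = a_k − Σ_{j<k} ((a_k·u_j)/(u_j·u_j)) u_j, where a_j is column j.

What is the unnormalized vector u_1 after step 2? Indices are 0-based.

Step 1: u_0 = a_0 = (-3, -2).
Step 2: u_1 = a_1 − (-10/13)·u_0 = (22/13, -33/13).

u_1 = (22/13, -33/13)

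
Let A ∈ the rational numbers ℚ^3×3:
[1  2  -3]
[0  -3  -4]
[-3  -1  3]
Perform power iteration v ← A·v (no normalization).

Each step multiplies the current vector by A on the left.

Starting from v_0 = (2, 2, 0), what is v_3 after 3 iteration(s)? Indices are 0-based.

v_3 = (226, -6, -212)

v_0 = (2, 2, 0).
v_1 = A·v_0 = (6, -6, -8).
v_2 = A·v_1 = (18, 50, -36).
v_3 = A·v_2 = (226, -6, -212).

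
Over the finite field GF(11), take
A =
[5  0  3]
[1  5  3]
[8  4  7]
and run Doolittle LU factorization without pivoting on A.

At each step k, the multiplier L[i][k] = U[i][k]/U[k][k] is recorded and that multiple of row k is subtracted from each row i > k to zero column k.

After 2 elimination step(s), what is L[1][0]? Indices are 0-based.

Step 1: pivot at (0,0) is 5.
  row1 ← row1 − (9)·row0  ⇒  L[1][0]=9, U row1=(0, 5, 9)
  row2 ← row2 − (6)·row0  ⇒  L[2][0]=6, U row2=(0, 4, 0)
Step 2: pivot at (1,1) is 5.
  row2 ← row2 − (3)·row1  ⇒  L[2][1]=3, U row2=(0, 0, 6)

L[1][0] = 9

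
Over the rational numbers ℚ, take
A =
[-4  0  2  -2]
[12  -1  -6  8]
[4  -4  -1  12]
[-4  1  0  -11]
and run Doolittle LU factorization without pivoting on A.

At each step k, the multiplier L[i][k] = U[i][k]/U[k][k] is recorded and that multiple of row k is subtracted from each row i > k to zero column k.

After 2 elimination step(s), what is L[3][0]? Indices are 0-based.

k=0: U[0][0]=-4
  eliminate (1,0): mult=-3, new row 1: (0, -1, 0, 2); set L[1][0]=-3
  eliminate (2,0): mult=-1, new row 2: (0, -4, 1, 10); set L[2][0]=-1
  eliminate (3,0): mult=1, new row 3: (0, 1, -2, -9); set L[3][0]=1
k=1: U[1][1]=-1
  eliminate (2,1): mult=4, new row 2: (0, 0, 1, 2); set L[2][1]=4
  eliminate (3,1): mult=-1, new row 3: (0, 0, -2, -7); set L[3][1]=-1

L[3][0] = 1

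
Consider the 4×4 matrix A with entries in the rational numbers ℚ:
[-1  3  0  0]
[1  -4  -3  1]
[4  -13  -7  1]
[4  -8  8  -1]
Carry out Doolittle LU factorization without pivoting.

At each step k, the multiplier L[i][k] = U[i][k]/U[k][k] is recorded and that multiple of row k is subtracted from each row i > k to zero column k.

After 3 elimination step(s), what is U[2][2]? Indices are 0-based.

U[2][2] = -4

[col 0] pivot -1
  R1 -= -1*R0 → (0, -1, -3, 1)  (L[1][0] := -1)
  R2 -= -4*R0 → (0, -1, -7, 1)  (L[2][0] := -4)
  R3 -= -4*R0 → (0, 4, 8, -1)  (L[3][0] := -4)
[col 1] pivot -1
  R2 -= 1*R1 → (0, 0, -4, 0)  (L[2][1] := 1)
  R3 -= -4*R1 → (0, 0, -4, 3)  (L[3][1] := -4)
[col 2] pivot -4
  R3 -= 1*R2 → (0, 0, 0, 3)  (L[3][2] := 1)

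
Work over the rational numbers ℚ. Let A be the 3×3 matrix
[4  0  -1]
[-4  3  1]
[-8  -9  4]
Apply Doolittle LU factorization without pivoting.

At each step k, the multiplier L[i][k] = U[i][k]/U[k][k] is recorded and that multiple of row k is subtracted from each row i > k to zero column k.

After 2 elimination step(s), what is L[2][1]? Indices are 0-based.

[col 0] pivot 4
  R1 -= -1*R0 → (0, 3, 0)  (L[1][0] := -1)
  R2 -= -2*R0 → (0, -9, 2)  (L[2][0] := -2)
[col 1] pivot 3
  R2 -= -3*R1 → (0, 0, 2)  (L[2][1] := -3)

L[2][1] = -3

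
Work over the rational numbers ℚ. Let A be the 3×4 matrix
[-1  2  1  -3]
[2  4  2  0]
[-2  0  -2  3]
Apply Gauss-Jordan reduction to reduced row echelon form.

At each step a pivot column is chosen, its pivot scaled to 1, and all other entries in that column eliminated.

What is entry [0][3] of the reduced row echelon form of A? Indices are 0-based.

M[0][3] = 3/2

[1] R0 /= -1  ⇒  (1, -2, -1, 3)
     R1 -= 2·R0  ⇒  (0, 8, 4, -6)
     R2 -= -2·R0  ⇒  (0, -4, -4, 9)
[2] R1 /= 8  ⇒  (0, 1, 1/2, -3/4)
     R0 -= -2·R1  ⇒  (1, 0, 0, 3/2)
     R2 -= -4·R1  ⇒  (0, 0, -2, 6)
[3] R2 /= -2  ⇒  (0, 0, 1, -3)
     R1 -= 1/2·R2  ⇒  (0, 1, 0, 3/4)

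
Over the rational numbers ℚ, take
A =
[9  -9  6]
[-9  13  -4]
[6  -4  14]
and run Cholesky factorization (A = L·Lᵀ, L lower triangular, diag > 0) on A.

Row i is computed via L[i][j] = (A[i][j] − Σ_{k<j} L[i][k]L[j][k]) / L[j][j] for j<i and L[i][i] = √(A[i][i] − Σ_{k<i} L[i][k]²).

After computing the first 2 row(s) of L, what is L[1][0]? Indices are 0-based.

L[1][0] = -3

Step 1: L[0][0] = √(9) = 3.
  L[1][0] = (-9) / L[0][0] = -3.
Step 2: L[1][1] = √(4) = 2.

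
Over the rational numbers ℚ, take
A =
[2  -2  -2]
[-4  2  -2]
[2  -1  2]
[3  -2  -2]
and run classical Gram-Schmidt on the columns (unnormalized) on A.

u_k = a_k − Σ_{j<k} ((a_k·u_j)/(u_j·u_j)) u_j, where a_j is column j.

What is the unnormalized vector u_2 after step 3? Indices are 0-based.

u_2 = (22/29, -6/29, 32/29, -44/29)

Step 1: u_0 = a_0 = (2, -4, 2, 3).
Step 2: u_1 = a_1 − (-20/33)·u_0 = (-26/33, -14/33, 7/33, -2/11).
Step 3: u_2 = a_2 − (2/33)·u_0 − (106/29)·u_1 = (22/29, -6/29, 32/29, -44/29).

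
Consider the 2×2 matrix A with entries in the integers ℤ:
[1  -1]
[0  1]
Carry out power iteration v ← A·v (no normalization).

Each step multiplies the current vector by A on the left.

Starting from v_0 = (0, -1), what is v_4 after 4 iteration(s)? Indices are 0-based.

v_4 = (4, -1)

v_0 = (0, -1).
v_1 = A·v_0 = (1, -1).
v_2 = A·v_1 = (2, -1).
v_3 = A·v_2 = (3, -1).
v_4 = A·v_3 = (4, -1).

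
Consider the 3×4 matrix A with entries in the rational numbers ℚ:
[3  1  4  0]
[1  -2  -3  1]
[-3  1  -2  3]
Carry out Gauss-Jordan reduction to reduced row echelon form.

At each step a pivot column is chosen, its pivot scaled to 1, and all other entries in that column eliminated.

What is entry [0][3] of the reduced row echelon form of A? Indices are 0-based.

[1] R0 /= 3  ⇒  (1, 1/3, 4/3, 0)
     R1 -= 1·R0  ⇒  (0, -7/3, -13/3, 1)
     R2 -= -3·R0  ⇒  (0, 2, 2, 3)
[2] R1 /= -7/3  ⇒  (0, 1, 13/7, -3/7)
     R0 -= 1/3·R1  ⇒  (1, 0, 5/7, 1/7)
     R2 -= 2·R1  ⇒  (0, 0, -12/7, 27/7)
[3] R2 /= -12/7  ⇒  (0, 0, 1, -9/4)
     R0 -= 5/7·R2  ⇒  (1, 0, 0, 7/4)
     R1 -= 13/7·R2  ⇒  (0, 1, 0, 15/4)

M[0][3] = 7/4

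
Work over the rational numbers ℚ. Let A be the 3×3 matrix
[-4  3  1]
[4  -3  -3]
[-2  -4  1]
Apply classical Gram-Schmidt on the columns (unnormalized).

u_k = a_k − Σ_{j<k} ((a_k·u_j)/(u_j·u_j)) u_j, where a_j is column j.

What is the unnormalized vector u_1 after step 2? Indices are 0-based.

u_1 = (11/9, -11/9, -44/9)

Step 1: u_0 = a_0 = (-4, 4, -2).
Step 2: u_1 = a_1 − (-4/9)·u_0 = (11/9, -11/9, -44/9).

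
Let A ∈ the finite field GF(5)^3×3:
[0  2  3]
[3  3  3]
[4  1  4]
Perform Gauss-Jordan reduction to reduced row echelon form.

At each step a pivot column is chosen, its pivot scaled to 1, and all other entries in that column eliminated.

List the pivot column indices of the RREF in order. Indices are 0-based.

[1] R0 <-> R1
[1] R0 /= 3  ⇒  (1, 1, 1)
     R2 -= 4·R0  ⇒  (0, 2, 0)
[2] R1 /= 2  ⇒  (0, 1, 4)
     R0 -= 1·R1  ⇒  (1, 0, 2)
     R2 -= 2·R1  ⇒  (0, 0, 2)
[3] R2 /= 2  ⇒  (0, 0, 1)
     R0 -= 2·R2  ⇒  (1, 0, 0)
     R1 -= 4·R2  ⇒  (0, 1, 0)

pivot columns: 0, 1, 2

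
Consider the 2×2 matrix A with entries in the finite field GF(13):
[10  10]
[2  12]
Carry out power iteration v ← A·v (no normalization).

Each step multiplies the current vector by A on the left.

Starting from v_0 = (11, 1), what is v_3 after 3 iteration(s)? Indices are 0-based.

v_0 = (11, 1).
v_1 = A·v_0 = (3, 8).
v_2 = A·v_1 = (6, 11).
v_3 = A·v_2 = (1, 1).

v_3 = (1, 1)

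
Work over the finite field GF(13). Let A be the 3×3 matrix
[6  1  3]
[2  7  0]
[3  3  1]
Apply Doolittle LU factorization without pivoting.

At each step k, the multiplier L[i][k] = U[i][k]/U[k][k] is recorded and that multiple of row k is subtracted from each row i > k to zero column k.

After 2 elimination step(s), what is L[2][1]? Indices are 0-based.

[col 0] pivot 6
  R1 -= 9*R0 → (0, 11, 12)  (L[1][0] := 9)
  R2 -= 7*R0 → (0, 9, 6)  (L[2][0] := 7)
[col 1] pivot 11
  R2 -= 2*R1 → (0, 0, 8)  (L[2][1] := 2)

L[2][1] = 2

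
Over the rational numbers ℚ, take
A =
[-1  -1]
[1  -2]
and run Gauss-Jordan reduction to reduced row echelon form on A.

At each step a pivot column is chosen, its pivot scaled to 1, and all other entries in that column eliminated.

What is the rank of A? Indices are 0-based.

pivot(0,0)=-1: scale R0 → (1, 1)
  clear (1,0): R1 −= (1)R0 → (0, -3)
pivot(1,1)=-3: scale R1 → (0, 1)
  clear (0,1): R0 −= (1)R1 → (1, 0)

rank = 2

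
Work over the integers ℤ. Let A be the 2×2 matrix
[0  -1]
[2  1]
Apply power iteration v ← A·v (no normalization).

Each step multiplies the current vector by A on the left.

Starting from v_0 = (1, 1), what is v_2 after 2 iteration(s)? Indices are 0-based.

v_0 = (1, 1).
v_1 = A·v_0 = (-1, 3).
v_2 = A·v_1 = (-3, 1).

v_2 = (-3, 1)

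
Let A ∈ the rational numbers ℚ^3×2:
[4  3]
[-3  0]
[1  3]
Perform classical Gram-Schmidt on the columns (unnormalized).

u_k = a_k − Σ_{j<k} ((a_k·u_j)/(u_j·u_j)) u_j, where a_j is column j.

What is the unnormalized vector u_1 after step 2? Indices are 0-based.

u_1 = (9/13, 45/26, 63/26)

Step 1: u_0 = a_0 = (4, -3, 1).
Step 2: u_1 = a_1 − (15/26)·u_0 = (9/13, 45/26, 63/26).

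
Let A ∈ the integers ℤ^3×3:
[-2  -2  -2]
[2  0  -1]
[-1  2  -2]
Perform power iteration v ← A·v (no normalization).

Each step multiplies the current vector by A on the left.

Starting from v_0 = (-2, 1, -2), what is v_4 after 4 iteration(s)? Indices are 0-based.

v_0 = (-2, 1, -2).
v_1 = A·v_0 = (6, -2, 8).
v_2 = A·v_1 = (-24, 4, -26).
v_3 = A·v_2 = (92, -22, 84).
v_4 = A·v_3 = (-308, 100, -304).

v_4 = (-308, 100, -304)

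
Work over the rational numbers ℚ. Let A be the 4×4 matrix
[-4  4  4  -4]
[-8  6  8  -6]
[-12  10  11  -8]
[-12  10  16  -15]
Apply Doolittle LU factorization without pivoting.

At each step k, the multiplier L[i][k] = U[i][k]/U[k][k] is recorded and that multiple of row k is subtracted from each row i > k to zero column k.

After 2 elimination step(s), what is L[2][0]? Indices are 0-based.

[col 0] pivot -4
  R1 -= 2*R0 → (0, -2, 0, 2)  (L[1][0] := 2)
  R2 -= 3*R0 → (0, -2, -1, 4)  (L[2][0] := 3)
  R3 -= 3*R0 → (0, -2, 4, -3)  (L[3][0] := 3)
[col 1] pivot -2
  R2 -= 1*R1 → (0, 0, -1, 2)  (L[2][1] := 1)
  R3 -= 1*R1 → (0, 0, 4, -5)  (L[3][1] := 1)

L[2][0] = 3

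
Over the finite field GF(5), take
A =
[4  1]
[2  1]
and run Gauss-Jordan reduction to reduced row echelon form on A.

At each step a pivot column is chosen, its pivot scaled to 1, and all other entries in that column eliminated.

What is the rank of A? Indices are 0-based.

rank = 2

step 1: normalize row 0 (÷4) = (1, 4)
  row 1: subtract 2×row0 = (0, 3)
step 2: normalize row 1 (÷3) = (0, 1)
  row 0: subtract 4×row1 = (1, 0)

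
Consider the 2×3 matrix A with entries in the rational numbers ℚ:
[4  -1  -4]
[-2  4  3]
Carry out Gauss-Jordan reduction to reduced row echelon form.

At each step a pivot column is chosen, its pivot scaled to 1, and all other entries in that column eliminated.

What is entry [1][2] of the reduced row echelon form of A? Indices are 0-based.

M[1][2] = 2/7

[1] R0 /= 4  ⇒  (1, -1/4, -1)
     R1 -= -2·R0  ⇒  (0, 7/2, 1)
[2] R1 /= 7/2  ⇒  (0, 1, 2/7)
     R0 -= -1/4·R1  ⇒  (1, 0, -13/14)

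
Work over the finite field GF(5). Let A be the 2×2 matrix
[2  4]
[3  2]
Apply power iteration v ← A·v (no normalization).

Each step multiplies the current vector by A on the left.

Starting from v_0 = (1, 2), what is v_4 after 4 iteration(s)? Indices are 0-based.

v_4 = (2, 0)

v_0 = (1, 2).
v_1 = A·v_0 = (0, 2).
v_2 = A·v_1 = (3, 4).
v_3 = A·v_2 = (2, 2).
v_4 = A·v_3 = (2, 0).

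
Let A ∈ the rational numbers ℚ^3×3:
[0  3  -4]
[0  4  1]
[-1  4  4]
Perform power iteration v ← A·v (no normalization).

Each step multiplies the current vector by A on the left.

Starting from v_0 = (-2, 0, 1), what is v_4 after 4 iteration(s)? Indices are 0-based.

v_4 = (-540, 477, 1142)

v_0 = (-2, 0, 1).
v_1 = A·v_0 = (-4, 1, 6).
v_2 = A·v_1 = (-21, 10, 32).
v_3 = A·v_2 = (-98, 72, 189).
v_4 = A·v_3 = (-540, 477, 1142).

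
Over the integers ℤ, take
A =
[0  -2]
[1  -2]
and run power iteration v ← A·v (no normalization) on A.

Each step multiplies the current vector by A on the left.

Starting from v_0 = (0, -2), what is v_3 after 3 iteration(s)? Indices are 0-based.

v_0 = (0, -2).
v_1 = A·v_0 = (4, 4).
v_2 = A·v_1 = (-8, -4).
v_3 = A·v_2 = (8, 0).

v_3 = (8, 0)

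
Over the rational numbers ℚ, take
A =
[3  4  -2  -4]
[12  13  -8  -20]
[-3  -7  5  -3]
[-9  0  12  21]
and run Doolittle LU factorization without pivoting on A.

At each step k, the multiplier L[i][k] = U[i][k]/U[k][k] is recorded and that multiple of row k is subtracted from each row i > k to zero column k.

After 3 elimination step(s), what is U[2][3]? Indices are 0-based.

U[2][3] = -3

Step 1: pivot at (0,0) is 3.
  row1 ← row1 − (4)·row0  ⇒  L[1][0]=4, U row1=(0, -3, 0, -4)
  row2 ← row2 − (-1)·row0  ⇒  L[2][0]=-1, U row2=(0, -3, 3, -7)
  row3 ← row3 − (-3)·row0  ⇒  L[3][0]=-3, U row3=(0, 12, 6, 9)
Step 2: pivot at (1,1) is -3.
  row2 ← row2 − (1)·row1  ⇒  L[2][1]=1, U row2=(0, 0, 3, -3)
  row3 ← row3 − (-4)·row1  ⇒  L[3][1]=-4, U row3=(0, 0, 6, -7)
Step 3: pivot at (2,2) is 3.
  row3 ← row3 − (2)·row2  ⇒  L[3][2]=2, U row3=(0, 0, 0, -1)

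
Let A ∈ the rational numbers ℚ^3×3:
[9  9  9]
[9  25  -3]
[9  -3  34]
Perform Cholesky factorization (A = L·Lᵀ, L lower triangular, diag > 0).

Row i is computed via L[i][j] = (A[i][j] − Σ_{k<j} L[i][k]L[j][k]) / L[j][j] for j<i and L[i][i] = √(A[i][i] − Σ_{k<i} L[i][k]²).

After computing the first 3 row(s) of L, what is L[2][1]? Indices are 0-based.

Step 1: L[0][0] = √(9) = 3.
  L[1][0] = (9) / L[0][0] = 3.
Step 2: L[1][1] = √(16) = 4.
  L[2][0] = (9) / L[0][0] = 3.
  L[2][1] = (-12) / L[1][1] = -3.
Step 3: L[2][2] = √(16) = 4.

L[2][1] = -3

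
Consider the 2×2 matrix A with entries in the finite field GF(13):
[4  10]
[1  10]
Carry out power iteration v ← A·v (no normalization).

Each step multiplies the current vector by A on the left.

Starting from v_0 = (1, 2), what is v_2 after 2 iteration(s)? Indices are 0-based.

v_0 = (1, 2).
v_1 = A·v_0 = (11, 8).
v_2 = A·v_1 = (7, 0).

v_2 = (7, 0)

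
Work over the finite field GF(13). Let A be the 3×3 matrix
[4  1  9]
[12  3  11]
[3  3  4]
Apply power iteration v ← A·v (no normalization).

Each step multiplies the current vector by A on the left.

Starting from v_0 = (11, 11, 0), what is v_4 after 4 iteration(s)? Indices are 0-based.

v_0 = (11, 11, 0).
v_1 = A·v_0 = (3, 9, 1).
v_2 = A·v_1 = (4, 9, 1).
v_3 = A·v_2 = (8, 8, 4).
v_4 = A·v_3 = (11, 8, 12).

v_4 = (11, 8, 12)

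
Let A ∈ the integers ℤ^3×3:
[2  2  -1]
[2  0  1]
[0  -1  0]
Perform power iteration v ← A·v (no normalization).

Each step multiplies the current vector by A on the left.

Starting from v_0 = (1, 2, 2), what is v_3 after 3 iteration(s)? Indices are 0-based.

v_0 = (1, 2, 2).
v_1 = A·v_0 = (4, 4, -2).
v_2 = A·v_1 = (18, 6, -4).
v_3 = A·v_2 = (52, 32, -6).

v_3 = (52, 32, -6)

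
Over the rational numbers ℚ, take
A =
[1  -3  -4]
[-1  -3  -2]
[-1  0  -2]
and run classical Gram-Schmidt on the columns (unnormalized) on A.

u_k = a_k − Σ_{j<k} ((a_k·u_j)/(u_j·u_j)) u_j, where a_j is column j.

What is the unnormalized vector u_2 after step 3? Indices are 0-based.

Step 1: u_0 = a_0 = (1, -1, -1).
Step 2: u_1 = a_1 − (0)·u_0 = (-3, -3, 0).
Step 3: u_2 = a_2 − (0)·u_0 − (1)·u_1 = (-1, 1, -2).

u_2 = (-1, 1, -2)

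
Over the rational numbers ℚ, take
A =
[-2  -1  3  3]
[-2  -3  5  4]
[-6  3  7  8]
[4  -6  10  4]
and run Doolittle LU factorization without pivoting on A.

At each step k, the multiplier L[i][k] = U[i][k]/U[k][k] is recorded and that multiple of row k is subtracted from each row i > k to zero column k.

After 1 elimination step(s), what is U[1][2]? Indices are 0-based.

U[1][2] = 2

Step 1: pivot at (0,0) is -2.
  row1 ← row1 − (1)·row0  ⇒  L[1][0]=1, U row1=(0, -2, 2, 1)
  row2 ← row2 − (3)·row0  ⇒  L[2][0]=3, U row2=(0, 6, -2, -1)
  row3 ← row3 − (-2)·row0  ⇒  L[3][0]=-2, U row3=(0, -8, 16, 10)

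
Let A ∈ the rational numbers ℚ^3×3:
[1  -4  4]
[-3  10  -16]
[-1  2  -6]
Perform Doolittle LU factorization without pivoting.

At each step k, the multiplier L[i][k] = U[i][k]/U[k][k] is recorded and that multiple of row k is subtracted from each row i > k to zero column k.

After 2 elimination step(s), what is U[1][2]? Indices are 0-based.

k=0: U[0][0]=1
  eliminate (1,0): mult=-3, new row 1: (0, -2, -4); set L[1][0]=-3
  eliminate (2,0): mult=-1, new row 2: (0, -2, -2); set L[2][0]=-1
k=1: U[1][1]=-2
  eliminate (2,1): mult=1, new row 2: (0, 0, 2); set L[2][1]=1

U[1][2] = -4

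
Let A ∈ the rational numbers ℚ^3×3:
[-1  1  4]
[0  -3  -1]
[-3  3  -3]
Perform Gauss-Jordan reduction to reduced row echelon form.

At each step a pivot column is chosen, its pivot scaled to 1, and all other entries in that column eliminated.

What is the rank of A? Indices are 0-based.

rank = 3

[1] R0 /= -1  ⇒  (1, -1, -4)
     R2 -= -3·R0  ⇒  (0, 0, -15)
[2] R1 /= -3  ⇒  (0, 1, 1/3)
     R0 -= -1·R1  ⇒  (1, 0, -11/3)
[3] R2 /= -15  ⇒  (0, 0, 1)
     R0 -= -11/3·R2  ⇒  (1, 0, 0)
     R1 -= 1/3·R2  ⇒  (0, 1, 0)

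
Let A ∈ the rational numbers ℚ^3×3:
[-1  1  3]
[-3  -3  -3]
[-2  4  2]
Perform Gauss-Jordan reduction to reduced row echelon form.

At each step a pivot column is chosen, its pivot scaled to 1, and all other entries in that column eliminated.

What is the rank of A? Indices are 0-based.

step 1: normalize row 0 (÷-1) = (1, -1, -3)
  row 1: subtract -3×row0 = (0, -6, -12)
  row 2: subtract -2×row0 = (0, 2, -4)
step 2: normalize row 1 (÷-6) = (0, 1, 2)
  row 0: subtract -1×row1 = (1, 0, -1)
  row 2: subtract 2×row1 = (0, 0, -8)
step 3: normalize row 2 (÷-8) = (0, 0, 1)
  row 0: subtract -1×row2 = (1, 0, 0)
  row 1: subtract 2×row2 = (0, 1, 0)

rank = 3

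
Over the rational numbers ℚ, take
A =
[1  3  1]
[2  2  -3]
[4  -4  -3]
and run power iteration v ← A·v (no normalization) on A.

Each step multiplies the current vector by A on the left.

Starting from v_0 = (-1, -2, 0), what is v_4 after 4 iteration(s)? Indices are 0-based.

v_4 = (-245, -790, -672)

v_0 = (-1, -2, 0).
v_1 = A·v_0 = (-7, -6, 4).
v_2 = A·v_1 = (-21, -38, -16).
v_3 = A·v_2 = (-151, -70, 116).
v_4 = A·v_3 = (-245, -790, -672).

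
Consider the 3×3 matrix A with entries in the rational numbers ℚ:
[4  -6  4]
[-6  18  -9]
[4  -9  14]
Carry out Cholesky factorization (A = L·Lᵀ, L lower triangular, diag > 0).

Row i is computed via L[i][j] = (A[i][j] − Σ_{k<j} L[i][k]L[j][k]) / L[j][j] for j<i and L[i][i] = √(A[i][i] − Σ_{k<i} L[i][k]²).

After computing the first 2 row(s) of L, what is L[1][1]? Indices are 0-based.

Step 1: L[0][0] = √(4) = 2.
  L[1][0] = (-6) / L[0][0] = -3.
Step 2: L[1][1] = √(9) = 3.

L[1][1] = 3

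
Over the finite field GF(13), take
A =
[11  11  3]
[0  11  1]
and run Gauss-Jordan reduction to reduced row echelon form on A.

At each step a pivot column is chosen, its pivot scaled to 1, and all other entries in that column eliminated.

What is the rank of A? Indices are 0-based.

rank = 2

pivot(0,0)=11: scale R0 → (1, 1, 5)
pivot(1,1)=11: scale R1 → (0, 1, 6)
  clear (0,1): R0 −= (1)R1 → (1, 0, 12)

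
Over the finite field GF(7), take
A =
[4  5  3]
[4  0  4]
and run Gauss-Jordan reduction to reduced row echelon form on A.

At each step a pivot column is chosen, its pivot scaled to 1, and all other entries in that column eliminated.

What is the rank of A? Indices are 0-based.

[1] R0 /= 4  ⇒  (1, 3, 6)
     R1 -= 4·R0  ⇒  (0, 2, 1)
[2] R1 /= 2  ⇒  (0, 1, 4)
     R0 -= 3·R1  ⇒  (1, 0, 1)

rank = 2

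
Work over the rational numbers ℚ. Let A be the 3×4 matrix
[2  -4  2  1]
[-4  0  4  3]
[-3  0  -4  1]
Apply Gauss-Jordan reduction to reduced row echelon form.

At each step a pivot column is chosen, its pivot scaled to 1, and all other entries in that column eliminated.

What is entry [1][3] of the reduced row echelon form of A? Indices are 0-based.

[1] R0 /= 2  ⇒  (1, -2, 1, 1/2)
     R1 -= -4·R0  ⇒  (0, -8, 8, 5)
     R2 -= -3·R0  ⇒  (0, -6, -1, 5/2)
[2] R1 /= -8  ⇒  (0, 1, -1, -5/8)
     R0 -= -2·R1  ⇒  (1, 0, -1, -3/4)
     R2 -= -6·R1  ⇒  (0, 0, -7, -5/4)
[3] R2 /= -7  ⇒  (0, 0, 1, 5/28)
     R0 -= -1·R2  ⇒  (1, 0, 0, -4/7)
     R1 -= -1·R2  ⇒  (0, 1, 0, -25/56)

M[1][3] = -25/56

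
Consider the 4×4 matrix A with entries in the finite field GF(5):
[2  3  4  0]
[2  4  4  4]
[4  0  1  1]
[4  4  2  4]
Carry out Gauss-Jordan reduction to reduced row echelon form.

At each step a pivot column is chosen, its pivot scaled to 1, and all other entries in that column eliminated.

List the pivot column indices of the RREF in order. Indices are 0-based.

pivot(0,0)=2: scale R0 → (1, 4, 2, 0)
  clear (1,0): R1 −= (2)R0 → (0, 1, 0, 4)
  clear (2,0): R2 −= (4)R0 → (0, 4, 3, 1)
  clear (3,0): R3 −= (4)R0 → (0, 3, 4, 4)
pivot(1,1)=1: scale R1 → (0, 1, 0, 4)
  clear (0,1): R0 −= (4)R1 → (1, 0, 2, 4)
  clear (2,1): R2 −= (4)R1 → (0, 0, 3, 0)
  clear (3,1): R3 −= (3)R1 → (0, 0, 4, 2)
pivot(2,2)=3: scale R2 → (0, 0, 1, 0)
  clear (0,2): R0 −= (2)R2 → (1, 0, 0, 4)
  clear (3,2): R3 −= (4)R2 → (0, 0, 0, 2)
pivot(3,3)=2: scale R3 → (0, 0, 0, 1)
  clear (0,3): R0 −= (4)R3 → (1, 0, 0, 0)
  clear (1,3): R1 −= (4)R3 → (0, 1, 0, 0)

pivot columns: 0, 1, 2, 3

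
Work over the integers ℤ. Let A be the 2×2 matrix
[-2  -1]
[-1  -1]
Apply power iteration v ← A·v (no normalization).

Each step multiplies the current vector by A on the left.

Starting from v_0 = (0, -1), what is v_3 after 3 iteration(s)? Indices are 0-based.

v_0 = (0, -1).
v_1 = A·v_0 = (1, 1).
v_2 = A·v_1 = (-3, -2).
v_3 = A·v_2 = (8, 5).

v_3 = (8, 5)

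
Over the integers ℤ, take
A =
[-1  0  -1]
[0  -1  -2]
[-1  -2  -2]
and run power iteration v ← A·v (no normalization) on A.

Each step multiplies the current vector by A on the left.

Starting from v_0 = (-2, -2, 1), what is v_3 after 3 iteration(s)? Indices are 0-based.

v_0 = (-2, -2, 1).
v_1 = A·v_0 = (1, 0, 4).
v_2 = A·v_1 = (-5, -8, -9).
v_3 = A·v_2 = (14, 26, 39).

v_3 = (14, 26, 39)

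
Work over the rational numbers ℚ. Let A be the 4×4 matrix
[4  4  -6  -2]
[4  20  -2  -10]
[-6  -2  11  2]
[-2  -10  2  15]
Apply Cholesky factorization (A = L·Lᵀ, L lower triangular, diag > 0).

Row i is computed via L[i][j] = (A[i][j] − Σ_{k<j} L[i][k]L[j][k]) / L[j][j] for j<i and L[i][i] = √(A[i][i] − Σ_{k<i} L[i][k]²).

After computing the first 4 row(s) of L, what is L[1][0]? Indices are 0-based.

L[1][0] = 2

Step 1: L[0][0] = √(4) = 2.
  L[1][0] = (4) / L[0][0] = 2.
Step 2: L[1][1] = √(16) = 4.
  L[2][0] = (-6) / L[0][0] = -3.
  L[2][1] = (4) / L[1][1] = 1.
Step 3: L[2][2] = √(1) = 1.
  L[3][0] = (-2) / L[0][0] = -1.
  L[3][1] = (-8) / L[1][1] = -2.
  L[3][2] = (1) / L[2][2] = 1.
Step 4: L[3][3] = √(9) = 3.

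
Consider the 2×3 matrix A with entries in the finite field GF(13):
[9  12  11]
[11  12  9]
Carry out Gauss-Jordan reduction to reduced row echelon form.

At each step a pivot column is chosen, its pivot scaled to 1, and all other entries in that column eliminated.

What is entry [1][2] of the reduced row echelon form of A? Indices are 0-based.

step 1: normalize row 0 (÷9) = (1, 10, 7)
  row 1: subtract 11×row0 = (0, 6, 10)
step 2: normalize row 1 (÷6) = (0, 1, 6)
  row 0: subtract 10×row1 = (1, 0, 12)

M[1][2] = 6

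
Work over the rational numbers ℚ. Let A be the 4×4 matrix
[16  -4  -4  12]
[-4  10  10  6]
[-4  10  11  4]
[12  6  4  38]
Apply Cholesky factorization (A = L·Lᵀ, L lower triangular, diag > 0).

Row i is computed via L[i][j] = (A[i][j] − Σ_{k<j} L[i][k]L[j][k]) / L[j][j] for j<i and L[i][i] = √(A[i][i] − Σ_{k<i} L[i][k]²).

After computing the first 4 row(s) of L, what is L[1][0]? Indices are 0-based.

L[1][0] = -1

Step 1: L[0][0] = √(16) = 4.
  L[1][0] = (-4) / L[0][0] = -1.
Step 2: L[1][1] = √(9) = 3.
  L[2][0] = (-4) / L[0][0] = -1.
  L[2][1] = (9) / L[1][1] = 3.
Step 3: L[2][2] = √(1) = 1.
  L[3][0] = (12) / L[0][0] = 3.
  L[3][1] = (9) / L[1][1] = 3.
  L[3][2] = (-2) / L[2][2] = -2.
Step 4: L[3][3] = √(16) = 4.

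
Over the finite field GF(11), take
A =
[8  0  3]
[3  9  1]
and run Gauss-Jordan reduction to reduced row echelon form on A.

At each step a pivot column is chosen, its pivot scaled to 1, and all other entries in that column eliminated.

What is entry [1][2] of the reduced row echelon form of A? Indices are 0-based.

pivot(0,0)=8: scale R0 → (1, 0, 10)
  clear (1,0): R1 −= (3)R0 → (0, 9, 4)
pivot(1,1)=9: scale R1 → (0, 1, 9)

M[1][2] = 9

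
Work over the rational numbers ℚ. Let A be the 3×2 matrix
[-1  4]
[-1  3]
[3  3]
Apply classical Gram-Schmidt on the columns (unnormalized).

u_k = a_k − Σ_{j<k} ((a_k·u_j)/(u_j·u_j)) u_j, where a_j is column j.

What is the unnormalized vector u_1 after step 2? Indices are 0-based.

Step 1: u_0 = a_0 = (-1, -1, 3).
Step 2: u_1 = a_1 − (2/11)·u_0 = (46/11, 35/11, 27/11).

u_1 = (46/11, 35/11, 27/11)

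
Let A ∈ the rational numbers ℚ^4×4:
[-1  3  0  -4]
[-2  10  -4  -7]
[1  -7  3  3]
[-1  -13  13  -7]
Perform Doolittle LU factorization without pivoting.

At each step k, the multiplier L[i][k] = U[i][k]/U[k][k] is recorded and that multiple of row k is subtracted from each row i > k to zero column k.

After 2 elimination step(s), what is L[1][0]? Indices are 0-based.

L[1][0] = 2

k=0: U[0][0]=-1
  eliminate (1,0): mult=2, new row 1: (0, 4, -4, 1); set L[1][0]=2
  eliminate (2,0): mult=-1, new row 2: (0, -4, 3, -1); set L[2][0]=-1
  eliminate (3,0): mult=1, new row 3: (0, -16, 13, -3); set L[3][0]=1
k=1: U[1][1]=4
  eliminate (2,1): mult=-1, new row 2: (0, 0, -1, 0); set L[2][1]=-1
  eliminate (3,1): mult=-4, new row 3: (0, 0, -3, 1); set L[3][1]=-4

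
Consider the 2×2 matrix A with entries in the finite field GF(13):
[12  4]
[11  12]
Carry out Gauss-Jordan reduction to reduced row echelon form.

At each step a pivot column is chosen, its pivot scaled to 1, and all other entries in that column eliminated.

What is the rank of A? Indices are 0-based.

rank = 2

pivot(0,0)=12: scale R0 → (1, 9)
  clear (1,0): R1 −= (11)R0 → (0, 4)
pivot(1,1)=4: scale R1 → (0, 1)
  clear (0,1): R0 −= (9)R1 → (1, 0)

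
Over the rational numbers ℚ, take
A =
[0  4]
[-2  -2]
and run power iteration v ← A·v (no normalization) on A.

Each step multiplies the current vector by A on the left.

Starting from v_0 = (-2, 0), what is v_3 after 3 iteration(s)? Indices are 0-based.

v_3 = (-32, -16)

v_0 = (-2, 0).
v_1 = A·v_0 = (0, 4).
v_2 = A·v_1 = (16, -8).
v_3 = A·v_2 = (-32, -16).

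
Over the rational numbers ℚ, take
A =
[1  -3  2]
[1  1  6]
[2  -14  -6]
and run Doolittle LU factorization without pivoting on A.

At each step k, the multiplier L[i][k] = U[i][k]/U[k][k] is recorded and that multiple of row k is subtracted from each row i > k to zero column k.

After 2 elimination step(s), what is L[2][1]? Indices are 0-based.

L[2][1] = -2

Step 1: pivot at (0,0) is 1.
  row1 ← row1 − (1)·row0  ⇒  L[1][0]=1, U row1=(0, 4, 4)
  row2 ← row2 − (2)·row0  ⇒  L[2][0]=2, U row2=(0, -8, -10)
Step 2: pivot at (1,1) is 4.
  row2 ← row2 − (-2)·row1  ⇒  L[2][1]=-2, U row2=(0, 0, -2)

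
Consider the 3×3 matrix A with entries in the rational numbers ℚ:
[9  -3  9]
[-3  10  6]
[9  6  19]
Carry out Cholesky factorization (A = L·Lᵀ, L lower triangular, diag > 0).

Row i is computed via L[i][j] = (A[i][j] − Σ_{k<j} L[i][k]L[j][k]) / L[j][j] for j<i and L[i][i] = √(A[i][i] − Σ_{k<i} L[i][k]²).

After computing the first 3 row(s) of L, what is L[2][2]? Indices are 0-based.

Step 1: L[0][0] = √(9) = 3.
  L[1][0] = (-3) / L[0][0] = -1.
Step 2: L[1][1] = √(9) = 3.
  L[2][0] = (9) / L[0][0] = 3.
  L[2][1] = (9) / L[1][1] = 3.
Step 3: L[2][2] = √(1) = 1.

L[2][2] = 1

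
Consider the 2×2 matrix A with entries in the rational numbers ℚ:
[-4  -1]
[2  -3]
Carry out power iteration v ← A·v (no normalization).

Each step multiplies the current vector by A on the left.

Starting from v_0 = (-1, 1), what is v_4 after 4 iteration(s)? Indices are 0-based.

v_0 = (-1, 1).
v_1 = A·v_0 = (3, -5).
v_2 = A·v_1 = (-7, 21).
v_3 = A·v_2 = (7, -77).
v_4 = A·v_3 = (49, 245).

v_4 = (49, 245)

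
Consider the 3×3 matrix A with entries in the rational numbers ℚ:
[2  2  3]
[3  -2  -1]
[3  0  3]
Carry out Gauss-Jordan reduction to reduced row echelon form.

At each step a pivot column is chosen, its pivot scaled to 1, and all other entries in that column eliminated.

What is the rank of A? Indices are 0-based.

rank = 3

[1] R0 /= 2  ⇒  (1, 1, 3/2)
     R1 -= 3·R0  ⇒  (0, -5, -11/2)
     R2 -= 3·R0  ⇒  (0, -3, -3/2)
[2] R1 /= -5  ⇒  (0, 1, 11/10)
     R0 -= 1·R1  ⇒  (1, 0, 2/5)
     R2 -= -3·R1  ⇒  (0, 0, 9/5)
[3] R2 /= 9/5  ⇒  (0, 0, 1)
     R0 -= 2/5·R2  ⇒  (1, 0, 0)
     R1 -= 11/10·R2  ⇒  (0, 1, 0)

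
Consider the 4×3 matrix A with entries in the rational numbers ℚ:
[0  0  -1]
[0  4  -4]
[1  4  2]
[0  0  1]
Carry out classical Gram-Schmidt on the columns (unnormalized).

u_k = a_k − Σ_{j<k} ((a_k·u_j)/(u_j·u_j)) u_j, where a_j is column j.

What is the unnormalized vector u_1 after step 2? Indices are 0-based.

Step 1: u_0 = a_0 = (0, 0, 1, 0).
Step 2: u_1 = a_1 − (4)·u_0 = (0, 4, 0, 0).

u_1 = (0, 4, 0, 0)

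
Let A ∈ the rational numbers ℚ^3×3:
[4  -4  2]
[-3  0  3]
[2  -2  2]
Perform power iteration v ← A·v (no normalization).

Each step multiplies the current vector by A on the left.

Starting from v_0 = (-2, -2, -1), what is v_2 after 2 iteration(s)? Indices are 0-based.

v_2 = (-24, 0, -14)

v_0 = (-2, -2, -1).
v_1 = A·v_0 = (-2, 3, -2).
v_2 = A·v_1 = (-24, 0, -14).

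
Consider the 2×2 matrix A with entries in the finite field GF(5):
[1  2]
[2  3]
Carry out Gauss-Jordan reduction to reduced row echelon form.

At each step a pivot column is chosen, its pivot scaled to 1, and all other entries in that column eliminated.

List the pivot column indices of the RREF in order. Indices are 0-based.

[1] R0 /= 1  ⇒  (1, 2)
     R1 -= 2·R0  ⇒  (0, 4)
[2] R1 /= 4  ⇒  (0, 1)
     R0 -= 2·R1  ⇒  (1, 0)

pivot columns: 0, 1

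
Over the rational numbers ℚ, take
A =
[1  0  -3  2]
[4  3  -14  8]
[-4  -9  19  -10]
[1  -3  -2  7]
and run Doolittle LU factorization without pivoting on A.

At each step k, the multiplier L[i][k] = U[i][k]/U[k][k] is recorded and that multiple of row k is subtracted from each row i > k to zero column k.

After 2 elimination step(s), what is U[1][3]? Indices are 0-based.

[col 0] pivot 1
  R1 -= 4*R0 → (0, 3, -2, 0)  (L[1][0] := 4)
  R2 -= -4*R0 → (0, -9, 7, -2)  (L[2][0] := -4)
  R3 -= 1*R0 → (0, -3, 1, 5)  (L[3][0] := 1)
[col 1] pivot 3
  R2 -= -3*R1 → (0, 0, 1, -2)  (L[2][1] := -3)
  R3 -= -1*R1 → (0, 0, -1, 5)  (L[3][1] := -1)

U[1][3] = 0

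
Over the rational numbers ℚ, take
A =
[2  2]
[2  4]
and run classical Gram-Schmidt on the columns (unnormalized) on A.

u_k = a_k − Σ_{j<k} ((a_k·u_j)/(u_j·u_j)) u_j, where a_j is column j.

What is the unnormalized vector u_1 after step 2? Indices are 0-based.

u_1 = (-1, 1)

Step 1: u_0 = a_0 = (2, 2).
Step 2: u_1 = a_1 − (3/2)·u_0 = (-1, 1).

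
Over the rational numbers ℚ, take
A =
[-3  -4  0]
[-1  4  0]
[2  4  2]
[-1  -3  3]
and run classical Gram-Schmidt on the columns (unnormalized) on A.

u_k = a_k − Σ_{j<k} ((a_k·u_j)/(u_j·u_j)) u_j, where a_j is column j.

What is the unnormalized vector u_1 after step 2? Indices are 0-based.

u_1 = (-1/5, 79/15, 22/15, -26/15)

Step 1: u_0 = a_0 = (-3, -1, 2, -1).
Step 2: u_1 = a_1 − (19/15)·u_0 = (-1/5, 79/15, 22/15, -26/15).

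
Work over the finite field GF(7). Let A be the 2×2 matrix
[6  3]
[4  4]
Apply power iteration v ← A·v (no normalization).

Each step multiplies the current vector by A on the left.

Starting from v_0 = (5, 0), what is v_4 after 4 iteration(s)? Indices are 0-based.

v_4 = (6, 3)

v_0 = (5, 0).
v_1 = A·v_0 = (2, 6).
v_2 = A·v_1 = (2, 4).
v_3 = A·v_2 = (3, 3).
v_4 = A·v_3 = (6, 3).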